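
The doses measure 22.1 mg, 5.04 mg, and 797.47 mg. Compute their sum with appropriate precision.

8.246 × 10^2 mg

22.1 mg + 5.04 mg + 797.47 mg = 824.61 mg.
Addition/subtraction keeps the fewest decimal places: 22.1 → 1 decimal place, 5.04 → 2 decimal places, 797.47 → 2 decimal places; limit is 1.
Rounded to 1 decimal place: 8.246 × 10^2 mg.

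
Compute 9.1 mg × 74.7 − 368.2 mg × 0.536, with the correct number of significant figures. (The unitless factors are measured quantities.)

4.8 × 10^2 mg

9.1 × 74.7 = 679.77 → 6.8 × 10^2 mg (2 s.f., last digit at the 10^1 place).
368.2 × 0.536 = 197.3552 → 197 mg (3 s.f., last digit at the 10^0 place).
Difference: 482.4148 mg; keep the coarser place, 10^1.
Result: 4.8 × 10^2 mg.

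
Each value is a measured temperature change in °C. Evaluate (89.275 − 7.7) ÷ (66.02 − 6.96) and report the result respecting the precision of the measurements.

1.38

89.275 − 7.7 = 81.575, limited to 1 d.p. → 3 s.f.; 66.02 − 6.96 = 59.06, limited to 2 d.p. → 4 s.f.
Carrying full precision, 81.575 ÷ 59.06 = 1.38122248561…; keep min(3, 4) = 3 s.f.
Rounded to 3 significant figures: 1.38.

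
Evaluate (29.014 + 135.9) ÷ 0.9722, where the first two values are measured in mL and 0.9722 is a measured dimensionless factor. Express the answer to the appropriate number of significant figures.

29.014 mL + 135.9 mL = 164.914 mL; the sum is limited to 1 decimal place (4 s.f.).
Carrying full precision, 164.914 ÷ 0.9722 = 169.629705822… mL; 0.9722 has 4 s.f., so the result keeps min(4, 4) = 4 s.f.
Rounded to 4 significant figures: 169.6 mL.

169.6 mL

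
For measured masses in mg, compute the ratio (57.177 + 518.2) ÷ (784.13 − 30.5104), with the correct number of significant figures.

57.177 + 518.2 = 575.377, limited to 1 d.p. → 4 s.f.; 784.13 − 30.5104 = 753.6196, limited to 2 d.p. → 5 s.f.
Carrying full precision, 575.377 ÷ 753.6196 = 0.763484654592…; keep min(4, 5) = 4 s.f.
Rounded to 4 significant figures: 0.7635.

0.7635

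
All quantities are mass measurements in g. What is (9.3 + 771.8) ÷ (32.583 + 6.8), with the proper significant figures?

19.8

9.3 + 771.8 = 781.1, limited to 1 d.p. → 4 s.f.; 32.583 + 6.8 = 39.383, limited to 1 d.p. → 3 s.f.
Carrying full precision, 781.1 ÷ 39.383 = 19.8334306681…; keep min(4, 3) = 3 s.f.
Rounded to 3 significant figures: 19.8.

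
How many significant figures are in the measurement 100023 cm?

100023: zeros between nonzero digits are significant.

6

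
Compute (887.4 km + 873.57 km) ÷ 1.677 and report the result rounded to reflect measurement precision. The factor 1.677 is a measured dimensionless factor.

887.4 km + 873.57 km = 1760.97 km; the sum is limited to 1 decimal place (5 s.f.).
Carrying full precision, 1760.97 ÷ 1.677 = 1050.07155635… km; 1.677 has 4 s.f., so the result keeps min(5, 4) = 4 s.f.
Rounded to 4 significant figures: 1050. km.

1050. km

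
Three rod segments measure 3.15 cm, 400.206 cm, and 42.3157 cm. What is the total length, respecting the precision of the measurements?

3.15 cm + 400.206 cm + 42.3157 cm = 445.6717 cm.
Addition/subtraction keeps the fewest decimal places: 3.15 → 2 decimal places, 400.206 → 3 decimal places, 42.3157 → 4 decimal places; limit is 2.
Rounded to 2 decimal places: 445.67 cm.

445.67 cm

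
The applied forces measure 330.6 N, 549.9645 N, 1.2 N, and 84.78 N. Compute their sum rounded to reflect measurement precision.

330.6 N + 549.9645 N + 1.2 N + 84.78 N = 966.5445 N.
Addition/subtraction keeps the fewest decimal places: 330.6 → 1 decimal place, 549.9645 → 4 decimal places, 1.2 → 1 decimal place, 84.78 → 2 decimal places; limit is 1.
Rounded to 1 decimal place: 966.5 N.

966.5 N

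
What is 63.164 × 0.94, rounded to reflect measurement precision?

63.164 × 0.94 = 59.37416
Multiplication/division keeps the fewest significant figures: 63.164 → 5 s.f., 0.94 → 2 s.f.; limit is 2.
Rounded to 2 significant figures: 59.

59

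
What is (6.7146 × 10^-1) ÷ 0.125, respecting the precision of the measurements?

(6.7146 × 10^-1) ÷ 0.125 = 5.37168
Multiplication/division keeps the fewest significant figures: 6.7146 × 10^-1 → 5 s.f., 0.125 → 3 s.f.; limit is 3.
Rounded to 3 significant figures: 5.37.

5.37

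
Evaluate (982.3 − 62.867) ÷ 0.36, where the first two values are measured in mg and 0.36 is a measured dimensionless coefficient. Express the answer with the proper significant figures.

2.6 × 10^3 mg

982.3 mg − 62.867 mg = 919.433 mg; the difference is limited to 1 decimal place (4 s.f.).
Carrying full precision, 919.433 ÷ 0.36 = 2553.98055556… mg; 0.36 has 2 s.f., so the result keeps min(4, 2) = 2 s.f.
Rounded to 2 significant figures: 2.6 × 10^3 mg.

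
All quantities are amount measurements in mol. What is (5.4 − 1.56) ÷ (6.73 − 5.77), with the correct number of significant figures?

5.4 − 1.56 = 3.84, limited to 1 d.p. → 2 s.f.; 6.73 − 5.77 = 0.96, limited to 2 d.p. → 2 s.f.
Carrying full precision, 3.84 ÷ 0.96 = 4; keep min(2, 2) = 2 s.f.
Rounded to 2 significant figures: 4.0.

4.0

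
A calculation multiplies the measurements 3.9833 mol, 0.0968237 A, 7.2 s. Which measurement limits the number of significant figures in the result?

3.9833 mol → 5 s.f.; 0.0968237 A → 6 s.f.; 7.2 s → 2 s.f.
The fewest is 2 significant figures, from 7.2 s.

7.2 s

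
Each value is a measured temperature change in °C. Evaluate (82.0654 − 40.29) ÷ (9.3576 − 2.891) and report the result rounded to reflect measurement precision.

82.0654 − 40.29 = 41.7754, limited to 2 d.p. → 4 s.f.; 9.3576 − 2.891 = 6.4666, limited to 3 d.p. → 4 s.f.
Carrying full precision, 41.7754 ÷ 6.4666 = 6.46018000186…; keep min(4, 4) = 4 s.f.
Rounded to 4 significant figures: 6.460.

6.460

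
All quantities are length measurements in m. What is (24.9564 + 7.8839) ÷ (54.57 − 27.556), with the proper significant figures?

1.216

24.9564 + 7.8839 = 32.8403, limited to 4 d.p. → 6 s.f.; 54.57 − 27.556 = 27.014, limited to 2 d.p. → 4 s.f.
Carrying full precision, 32.8403 ÷ 27.014 = 1.21567705634…; keep min(6, 4) = 4 s.f.
Rounded to 4 significant figures: 1.216.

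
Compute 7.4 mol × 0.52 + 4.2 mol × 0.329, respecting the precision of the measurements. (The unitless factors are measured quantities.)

7.4 × 0.52 = 3.848 → 3.8 mol (2 s.f., last digit at the 10^-1 place).
4.2 × 0.329 = 1.3818 → 1.4 mol (2 s.f., last digit at the 10^-1 place).
Sum: 5.2298 mol; keep the coarser place, 10^-1.
Result: 5.2 mol.

5.2 mol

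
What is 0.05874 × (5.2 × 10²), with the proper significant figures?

31

0.05874 × (5.2 × 10²) = 30.5448
Multiplication/division keeps the fewest significant figures: 0.05874 → 4 s.f., 5.2 × 10² → 2 s.f.; limit is 2.
Rounded to 2 significant figures: 31.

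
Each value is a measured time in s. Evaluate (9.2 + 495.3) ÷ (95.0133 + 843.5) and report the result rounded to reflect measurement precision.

0.5376

9.2 + 495.3 = 504.5, limited to 1 d.p. → 4 s.f.; 95.0133 + 843.5 = 938.5133, limited to 1 d.p. → 4 s.f.
Carrying full precision, 504.5 ÷ 938.5133 = 0.537552318118…; keep min(4, 4) = 4 s.f.
Rounded to 4 significant figures: 0.5376.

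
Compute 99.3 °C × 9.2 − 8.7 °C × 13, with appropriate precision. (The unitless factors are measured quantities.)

99.3 × 9.2 = 913.56 → 9.1 × 10² °C (2 s.f., last digit at the 10^1 place).
8.7 × 13 = 113.1 → 1.1 × 10² °C (2 s.f., last digit at the 10^1 place).
Difference: 800.46 °C; keep the coarser place, 10^1.
Result: 8.0 × 10² °C.

8.0 × 10² °C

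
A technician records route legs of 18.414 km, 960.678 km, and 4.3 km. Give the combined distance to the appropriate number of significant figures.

983.4 km

18.414 km + 960.678 km + 4.3 km = 983.392 km.
Addition/subtraction keeps the fewest decimal places: 18.414 → 3 decimal places, 960.678 → 3 decimal places, 4.3 → 1 decimal place; limit is 1.
Rounded to 1 decimal place: 983.4 km.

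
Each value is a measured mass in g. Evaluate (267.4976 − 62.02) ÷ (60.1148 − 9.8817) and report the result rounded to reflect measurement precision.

267.4976 − 62.02 = 205.4776, limited to 2 d.p. → 5 s.f.; 60.1148 − 9.8817 = 50.2331, limited to 4 d.p. → 6 s.f.
Carrying full precision, 205.4776 ÷ 50.2331 = 4.09048217211…; keep min(5, 6) = 5 s.f.
Rounded to 5 significant figures: 4.0905.

4.0905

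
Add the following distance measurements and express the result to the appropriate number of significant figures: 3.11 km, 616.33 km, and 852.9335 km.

1472.37 km

3.11 km + 616.33 km + 852.9335 km = 1472.3735 km.
Addition/subtraction keeps the fewest decimal places: 3.11 → 2 decimal places, 616.33 → 2 decimal places, 852.9335 → 4 decimal places; limit is 2.
Rounded to 2 decimal places: 1472.37 km.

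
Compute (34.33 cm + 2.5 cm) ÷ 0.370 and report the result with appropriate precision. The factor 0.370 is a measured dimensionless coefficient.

99.5 cm

34.33 cm + 2.5 cm = 36.83 cm; the sum is limited to 1 decimal place (3 s.f.).
Carrying full precision, 36.83 ÷ 0.370 = 99.5405405405… cm; 0.370 has 3 s.f., so the result keeps min(3, 3) = 3 s.f.
Rounded to 3 significant figures: 99.5 cm.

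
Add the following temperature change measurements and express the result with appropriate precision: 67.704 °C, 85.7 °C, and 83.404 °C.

2.368 × 10^2 °C

67.704 °C + 85.7 °C + 83.404 °C = 236.808 °C.
Addition/subtraction keeps the fewest decimal places: 67.704 → 3 decimal places, 85.7 → 1 decimal place, 83.404 → 3 decimal places; limit is 1.
Rounded to 1 decimal place: 2.368 × 10^2 °C.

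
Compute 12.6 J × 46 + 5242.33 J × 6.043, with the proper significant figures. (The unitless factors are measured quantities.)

3.226 × 10⁴ J

12.6 × 46 = 579.6 → 5.8 × 10² J (2 s.f., last digit at the 10^1 place).
5242.33 × 6.043 = 31679.40019 → 3.168 × 10⁴ J (4 s.f., last digit at the 10^1 place).
Sum: 32259.00019 J; keep the coarser place, 10^1.
Result: 3.226 × 10⁴ J.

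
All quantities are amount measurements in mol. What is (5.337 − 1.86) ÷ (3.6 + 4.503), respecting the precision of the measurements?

0.43

5.337 − 1.86 = 3.477, limited to 2 d.p. → 3 s.f.; 3.6 + 4.503 = 8.103, limited to 1 d.p. → 2 s.f.
Carrying full precision, 3.477 ÷ 8.103 = 0.42910033321…; keep min(3, 2) = 2 s.f.
Rounded to 2 significant figures: 0.43.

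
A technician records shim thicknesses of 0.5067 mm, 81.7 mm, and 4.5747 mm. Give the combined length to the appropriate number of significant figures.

86.8 mm

0.5067 mm + 81.7 mm + 4.5747 mm = 86.7814 mm.
Addition/subtraction keeps the fewest decimal places: 0.5067 → 4 decimal places, 81.7 → 1 decimal place, 4.5747 → 4 decimal places; limit is 1.
Rounded to 1 decimal place: 86.8 mm.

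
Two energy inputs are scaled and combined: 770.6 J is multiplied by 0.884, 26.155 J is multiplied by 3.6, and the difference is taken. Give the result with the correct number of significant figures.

587 J

770.6 × 0.884 = 681.2104 → 681 J (3 s.f., last digit at the 10^0 place).
26.155 × 3.6 = 94.158 → 94 J (2 s.f., last digit at the 10^0 place).
Difference: 587.0524 J; keep the coarser place, 10^0.
Result: 587 J.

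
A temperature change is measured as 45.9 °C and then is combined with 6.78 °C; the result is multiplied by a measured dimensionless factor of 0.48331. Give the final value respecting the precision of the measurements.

45.9 °C + 6.78 °C = 52.68 °C; the sum is limited to 1 decimal place (3 s.f.).
Carrying full precision, 52.68 × 0.48331 = 25.4607708 °C; 0.48331 has 5 s.f., so the result keeps min(3, 5) = 3 s.f.
Rounded to 3 significant figures: 25.5 °C.

25.5 °C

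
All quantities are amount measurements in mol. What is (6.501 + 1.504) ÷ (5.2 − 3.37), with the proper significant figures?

4.4

6.501 + 1.504 = 8.005, limited to 3 d.p. → 4 s.f.; 5.2 − 3.37 = 1.83, limited to 1 d.p. → 2 s.f.
Carrying full precision, 8.005 ÷ 1.83 = 4.37431693989…; keep min(4, 2) = 2 s.f.
Rounded to 2 significant figures: 4.4.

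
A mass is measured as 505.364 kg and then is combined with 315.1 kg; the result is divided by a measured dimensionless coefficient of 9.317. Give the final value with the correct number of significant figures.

88.06 kg

505.364 kg + 315.1 kg = 820.464 kg; the sum is limited to 1 decimal place (4 s.f.).
Carrying full precision, 820.464 ÷ 9.317 = 88.0609638296… kg; 9.317 has 4 s.f., so the result keeps min(4, 4) = 4 s.f.
Rounded to 4 significant figures: 88.06 kg.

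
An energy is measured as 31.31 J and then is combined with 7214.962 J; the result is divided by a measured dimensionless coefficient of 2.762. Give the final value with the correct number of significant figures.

31.31 J + 7214.962 J = 7246.272 J; the sum is limited to 2 decimal places (6 s.f.).
Carrying full precision, 7246.272 ÷ 2.762 = 2623.55973932… J; 2.762 has 4 s.f., so the result keeps min(6, 4) = 4 s.f.
Rounded to 4 significant figures: 2624 J.

2624 J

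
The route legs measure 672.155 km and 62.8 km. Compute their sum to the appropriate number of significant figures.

735.0 km

672.155 km + 62.8 km = 734.955 km.
Addition/subtraction keeps the fewest decimal places: 672.155 → 3 decimal places, 62.8 → 1 decimal place; limit is 1.
Rounded to 1 decimal place: 735.0 km.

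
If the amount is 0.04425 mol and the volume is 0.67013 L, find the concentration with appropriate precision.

concentration = 0.04425 mol ÷ 0.67013 L = 0.0660319639473… mol/L.
0.04425 has 4 significant figures; 0.67013 has 5.
Division/multiplication keeps the fewest: 4 significant figures.
Rounded: 0.06603 mol/L.

0.06603 mol/L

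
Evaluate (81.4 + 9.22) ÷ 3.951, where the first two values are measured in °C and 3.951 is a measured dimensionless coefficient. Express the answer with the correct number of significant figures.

22.9 °C

81.4 °C + 9.22 °C = 90.62 °C; the sum is limited to 1 decimal place (3 s.f.).
Carrying full precision, 90.62 ÷ 3.951 = 22.9359655783… °C; 3.951 has 4 s.f., so the result keeps min(3, 4) = 3 s.f.
Rounded to 3 significant figures: 22.9 °C.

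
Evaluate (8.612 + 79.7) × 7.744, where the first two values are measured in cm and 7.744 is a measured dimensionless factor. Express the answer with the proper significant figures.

8.612 cm + 79.7 cm = 88.312 cm; the sum is limited to 1 decimal place (3 s.f.).
Carrying full precision, 88.312 × 7.744 = 683.888128 cm; 7.744 has 4 s.f., so the result keeps min(3, 4) = 3 s.f.
Rounded to 3 significant figures: 684 cm.

684 cm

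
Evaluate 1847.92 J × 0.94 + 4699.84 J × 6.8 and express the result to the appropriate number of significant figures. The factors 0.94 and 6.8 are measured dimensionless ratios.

3.4 × 10^4 J

1847.92 × 0.94 = 1737.0448 → 1.7 × 10^3 J (2 s.f., last digit at the 10^2 place).
4699.84 × 6.8 = 31958.912 → 3.2 × 10^4 J (2 s.f., last digit at the 10^3 place).
Sum: 33695.9568 J; keep the coarser place, 10^3.
Result: 3.4 × 10^4 J.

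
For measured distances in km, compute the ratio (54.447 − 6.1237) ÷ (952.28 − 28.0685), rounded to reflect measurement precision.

0.052286

54.447 − 6.1237 = 48.3233, limited to 3 d.p. → 5 s.f.; 952.28 − 28.0685 = 924.2115, limited to 2 d.p. → 5 s.f.
Carrying full precision, 48.3233 ÷ 924.2115 = 0.0522859756668…; keep min(5, 5) = 5 s.f.
Rounded to 5 significant figures: 0.052286.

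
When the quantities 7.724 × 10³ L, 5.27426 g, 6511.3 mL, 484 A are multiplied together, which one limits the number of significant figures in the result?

484 A

7.724 × 10³ L → 4 s.f.; 5.27426 g → 6 s.f.; 6511.3 mL → 5 s.f.; 484 A → 3 s.f.
The fewest is 3 significant figures, from 484 A.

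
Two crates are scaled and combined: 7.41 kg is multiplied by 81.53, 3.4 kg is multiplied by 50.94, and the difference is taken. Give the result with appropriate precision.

7.41 × 81.53 = 604.1373 → 604 kg (3 s.f., last digit at the 10^0 place).
3.4 × 50.94 = 173.196 → 1.7 × 10^2 kg (2 s.f., last digit at the 10^1 place).
Difference: 430.9413 kg; keep the coarser place, 10^1.
Result: 4.3 × 10^2 kg.

4.3 × 10^2 kg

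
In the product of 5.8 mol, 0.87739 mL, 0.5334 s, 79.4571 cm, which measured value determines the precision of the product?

5.8 mol → 2 s.f.; 0.87739 mL → 5 s.f.; 0.5334 s → 4 s.f.; 79.4571 cm → 6 s.f.
The fewest is 2 significant figures, from 5.8 mol.

5.8 mol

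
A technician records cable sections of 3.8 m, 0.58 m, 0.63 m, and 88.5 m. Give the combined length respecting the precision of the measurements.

93.5 m

3.8 m + 0.58 m + 0.63 m + 88.5 m = 93.51 m.
Addition/subtraction keeps the fewest decimal places: 3.8 → 1 decimal place, 0.58 → 2 decimal places, 0.63 → 2 decimal places, 88.5 → 1 decimal place; limit is 1.
Rounded to 1 decimal place: 93.5 m.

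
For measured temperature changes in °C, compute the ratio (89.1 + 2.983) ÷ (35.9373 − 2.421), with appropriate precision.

89.1 + 2.983 = 92.083, limited to 1 d.p. → 3 s.f.; 35.9373 − 2.421 = 33.5163, limited to 3 d.p. → 5 s.f.
Carrying full precision, 92.083 ÷ 33.5163 = 2.74740946942…; keep min(3, 5) = 3 s.f.
Rounded to 3 significant figures: 2.75.

2.75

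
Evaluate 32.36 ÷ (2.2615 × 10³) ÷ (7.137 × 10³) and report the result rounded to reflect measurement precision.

32.36 ÷ (2.2615 × 10³) ÷ (7.137 × 10³) = 0.00000200491619577…
Multiplication/division keeps the fewest significant figures: 32.36 → 4 s.f., 2.2615 × 10³ → 5 s.f., 7.137 × 10³ → 4 s.f.; limit is 4.
Rounded to 4 significant figures: 2.005 × 10⁻⁶.

2.005 × 10⁻⁶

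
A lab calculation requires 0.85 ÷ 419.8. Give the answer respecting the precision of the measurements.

0.0020

0.85 ÷ 419.8 = 0.00202477370176…
Multiplication/division keeps the fewest significant figures: 0.85 → 2 s.f., 419.8 → 4 s.f.; limit is 2.
Rounded to 2 significant figures: 0.0020.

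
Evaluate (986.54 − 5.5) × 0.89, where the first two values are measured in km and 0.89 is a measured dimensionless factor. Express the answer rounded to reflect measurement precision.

8.7 × 10^2 km

986.54 km − 5.5 km = 981.04 km; the difference is limited to 1 decimal place (4 s.f.).
Carrying full precision, 981.04 × 0.89 = 873.1256 km; 0.89 has 2 s.f., so the result keeps min(4, 2) = 2 s.f.
Rounded to 2 significant figures: 8.7 × 10^2 km.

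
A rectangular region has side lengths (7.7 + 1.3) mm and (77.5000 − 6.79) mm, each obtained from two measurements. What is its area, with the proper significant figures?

7.7 + 1.3 = 9.0, limited to 1 d.p. → 2 s.f.; 77.5000 − 6.79 = 70.7100, limited to 2 d.p. → 4 s.f.
Carrying full precision, 9.0 × 70.7100 = 636.39; keep min(2, 4) = 2 s.f.
Rounded to 2 significant figures: 6.4 × 10² mm².

6.4 × 10² mm²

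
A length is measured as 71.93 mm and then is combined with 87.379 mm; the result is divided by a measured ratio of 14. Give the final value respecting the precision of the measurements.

11 mm

71.93 mm + 87.379 mm = 159.309 mm; the sum is limited to 2 decimal places (5 s.f.).
Carrying full precision, 159.309 ÷ 14 = 11.3792142857… mm; 14 has 2 s.f., so the result keeps min(5, 2) = 2 s.f.
Rounded to 2 significant figures: 11 mm.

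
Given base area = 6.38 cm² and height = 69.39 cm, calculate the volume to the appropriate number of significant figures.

443 cm³

volume = 6.38 cm² × 69.39 cm = 442.7082 cm³.
6.38 has 3 significant figures; 69.39 has 4.
Division/multiplication keeps the fewest: 3 significant figures.
Rounded: 443 cm³.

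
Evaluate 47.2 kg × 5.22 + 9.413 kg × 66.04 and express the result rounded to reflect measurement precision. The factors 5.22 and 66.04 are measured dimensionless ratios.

47.2 × 5.22 = 246.384 → 246 kg (3 s.f., last digit at the 10^0 place).
9.413 × 66.04 = 621.63452 → 621.6 kg (4 s.f., last digit at the 10^-1 place).
Sum: 868.01852 kg; keep the coarser place, 10^0.
Result: 868 kg.

868 kg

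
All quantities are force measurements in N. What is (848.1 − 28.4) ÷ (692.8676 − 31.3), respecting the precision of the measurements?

848.1 − 28.4 = 819.7, limited to 1 d.p. → 4 s.f.; 692.8676 − 31.3 = 661.5676, limited to 1 d.p. → 4 s.f.
Carrying full precision, 819.7 ÷ 661.5676 = 1.23902682054…; keep min(4, 4) = 4 s.f.
Rounded to 4 significant figures: 1.239.

1.239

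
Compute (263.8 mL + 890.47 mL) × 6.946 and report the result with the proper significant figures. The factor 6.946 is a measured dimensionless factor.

263.8 mL + 890.47 mL = 1154.27 mL; the sum is limited to 1 decimal place (5 s.f.).
Carrying full precision, 1154.27 × 6.946 = 8017.55942 mL; 6.946 has 4 s.f., so the result keeps min(5, 4) = 4 s.f.
Rounded to 4 significant figures: 8.018 × 10^3 mL.

8.018 × 10^3 mL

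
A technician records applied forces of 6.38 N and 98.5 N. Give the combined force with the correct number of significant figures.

6.38 N + 98.5 N = 104.88 N.
Addition/subtraction keeps the fewest decimal places: 6.38 → 2 decimal places, 98.5 → 1 decimal place; limit is 1.
Rounded to 1 decimal place: 104.9 N.

104.9 N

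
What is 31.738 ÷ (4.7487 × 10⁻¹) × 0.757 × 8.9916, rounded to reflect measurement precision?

31.738 ÷ (4.7487 × 10⁻¹) × 0.757 × 8.9916 = 454.922775508…
Multiplication/division keeps the fewest significant figures: 31.738 → 5 s.f., 4.7487 × 10⁻¹ → 5 s.f., 0.757 → 3 s.f., 8.9916 → 5 s.f.; limit is 3.
Rounded to 3 significant figures: 455.

455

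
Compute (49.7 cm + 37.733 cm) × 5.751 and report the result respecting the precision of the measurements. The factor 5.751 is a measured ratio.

49.7 cm + 37.733 cm = 87.433 cm; the sum is limited to 1 decimal place (3 s.f.).
Carrying full precision, 87.433 × 5.751 = 502.827183 cm; 5.751 has 4 s.f., so the result keeps min(3, 4) = 3 s.f.
Rounded to 3 significant figures: 503 cm.

503 cm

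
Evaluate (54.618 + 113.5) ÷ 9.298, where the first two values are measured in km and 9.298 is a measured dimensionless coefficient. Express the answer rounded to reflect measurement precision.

18.08 km

54.618 km + 113.5 km = 168.118 km; the sum is limited to 1 decimal place (4 s.f.).
Carrying full precision, 168.118 ÷ 9.298 = 18.0810927081… km; 9.298 has 4 s.f., so the result keeps min(4, 4) = 4 s.f.
Rounded to 4 significant figures: 18.08 km.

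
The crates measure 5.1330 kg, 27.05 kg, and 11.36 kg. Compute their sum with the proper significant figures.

43.54 kg

5.1330 kg + 27.05 kg + 11.36 kg = 43.5430 kg.
Addition/subtraction keeps the fewest decimal places: 5.1330 → 4 decimal places, 27.05 → 2 decimal places, 11.36 → 2 decimal places; limit is 2.
Rounded to 2 decimal places: 43.54 kg.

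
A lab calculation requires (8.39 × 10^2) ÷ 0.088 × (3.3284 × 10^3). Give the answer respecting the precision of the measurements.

3.2 × 10^7

(8.39 × 10^2) ÷ 0.088 × (3.3284 × 10^3) = 31733268.1818…
Multiplication/division keeps the fewest significant figures: 8.39 × 10^2 → 3 s.f., 0.088 → 2 s.f., 3.3284 × 10^3 → 5 s.f.; limit is 2.
Rounded to 2 significant figures: 3.2 × 10^7.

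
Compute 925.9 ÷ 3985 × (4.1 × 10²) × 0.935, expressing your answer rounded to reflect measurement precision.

925.9 ÷ 3985 × (4.1 × 10²) × 0.935 = 89.0699535759…
Multiplication/division keeps the fewest significant figures: 925.9 → 4 s.f., 3985 → 4 s.f., 4.1 × 10² → 2 s.f., 0.935 → 3 s.f.; limit is 2.
Rounded to 2 significant figures: 89.

89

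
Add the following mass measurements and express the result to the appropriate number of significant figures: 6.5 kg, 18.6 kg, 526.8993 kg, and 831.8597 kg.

1383.9 kg

6.5 kg + 18.6 kg + 526.8993 kg + 831.8597 kg = 1383.8590 kg.
Addition/subtraction keeps the fewest decimal places: 6.5 → 1 decimal place, 18.6 → 1 decimal place, 526.8993 → 4 decimal places, 831.8597 → 4 decimal places; limit is 1.
Rounded to 1 decimal place: 1383.9 kg.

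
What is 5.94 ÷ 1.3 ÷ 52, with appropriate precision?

5.94 ÷ 1.3 ÷ 52 = 0.0878698224852…
Multiplication/division keeps the fewest significant figures: 5.94 → 3 s.f., 1.3 → 2 s.f., 52 → 2 s.f.; limit is 2.
Rounded to 2 significant figures: 0.088.

0.088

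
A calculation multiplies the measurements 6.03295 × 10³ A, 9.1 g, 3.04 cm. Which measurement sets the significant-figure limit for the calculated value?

6.03295 × 10³ A → 6 s.f.; 9.1 g → 2 s.f.; 3.04 cm → 3 s.f.
The fewest is 2 significant figures, from 9.1 g.

9.1 g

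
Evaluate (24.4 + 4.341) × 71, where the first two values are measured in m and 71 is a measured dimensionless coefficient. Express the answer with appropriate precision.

2.0 × 10³ m

24.4 m + 4.341 m = 28.741 m; the sum is limited to 1 decimal place (3 s.f.).
Carrying full precision, 28.741 × 71 = 2040.611 m; 71 has 2 s.f., so the result keeps min(3, 2) = 2 s.f.
Rounded to 2 significant figures: 2.0 × 10³ m.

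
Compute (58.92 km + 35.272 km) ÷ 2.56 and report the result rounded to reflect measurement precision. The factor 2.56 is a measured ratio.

58.92 km + 35.272 km = 94.192 km; the sum is limited to 2 decimal places (4 s.f.).
Carrying full precision, 94.192 ÷ 2.56 = 36.79375 km; 2.56 has 3 s.f., so the result keeps min(4, 3) = 3 s.f.
Rounded to 3 significant figures: 36.8 km.

36.8 km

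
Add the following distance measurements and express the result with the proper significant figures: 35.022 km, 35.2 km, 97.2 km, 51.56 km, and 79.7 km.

35.022 km + 35.2 km + 97.2 km + 51.56 km + 79.7 km = 298.682 km.
Addition/subtraction keeps the fewest decimal places: 35.022 → 3 decimal places, 35.2 → 1 decimal place, 97.2 → 1 decimal place, 51.56 → 2 decimal places, 79.7 → 1 decimal place; limit is 1.
Rounded to 1 decimal place: 298.7 km.

298.7 km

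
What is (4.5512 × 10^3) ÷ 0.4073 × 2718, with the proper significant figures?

(4.5512 × 10^3) ÷ 0.4073 × 2718 = 30371130.8618…
Multiplication/division keeps the fewest significant figures: 4.5512 × 10^3 → 5 s.f., 0.4073 → 4 s.f., 2718 → 4 s.f.; limit is 4.
Rounded to 4 significant figures: 3.037 × 10^7.

3.037 × 10^7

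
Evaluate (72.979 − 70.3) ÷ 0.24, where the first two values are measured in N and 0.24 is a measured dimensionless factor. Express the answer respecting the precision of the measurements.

72.979 N − 70.3 N = 2.679 N; the difference is limited to 1 decimal place (2 s.f.).
Carrying full precision, 2.679 ÷ 0.24 = 11.1625 N; 0.24 has 2 s.f., so the result keeps min(2, 2) = 2 s.f.
Rounded to 2 significant figures: 11 N.

11 N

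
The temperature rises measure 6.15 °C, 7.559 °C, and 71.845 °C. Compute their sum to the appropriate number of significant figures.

85.55 °C

6.15 °C + 7.559 °C + 71.845 °C = 85.554 °C.
Addition/subtraction keeps the fewest decimal places: 6.15 → 2 decimal places, 7.559 → 3 decimal places, 71.845 → 3 decimal places; limit is 2.
Rounded to 2 decimal places: 85.55 °C.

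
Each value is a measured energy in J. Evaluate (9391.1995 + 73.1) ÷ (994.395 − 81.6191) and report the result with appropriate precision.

10.369

9391.1995 + 73.1 = 9464.2995, limited to 1 d.p. → 5 s.f.; 994.395 − 81.6191 = 912.7759, limited to 3 d.p. → 6 s.f.
Carrying full precision, 9464.2995 ÷ 912.7759 = 10.3687000281…; keep min(5, 6) = 5 s.f.
Rounded to 5 significant figures: 10.369.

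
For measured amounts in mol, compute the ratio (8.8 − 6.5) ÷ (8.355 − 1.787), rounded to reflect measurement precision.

0.35

8.8 − 6.5 = 2.3, limited to 1 d.p. → 2 s.f.; 8.355 − 1.787 = 6.568, limited to 3 d.p. → 4 s.f.
Carrying full precision, 2.3 ÷ 6.568 = 0.350182704019…; keep min(2, 4) = 2 s.f.
Rounded to 2 significant figures: 0.35.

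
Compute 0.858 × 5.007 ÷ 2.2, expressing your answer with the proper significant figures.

0.858 × 5.007 ÷ 2.2 = 1.95273
Multiplication/division keeps the fewest significant figures: 0.858 → 3 s.f., 5.007 → 4 s.f., 2.2 → 2 s.f.; limit is 2.
Rounded to 2 significant figures: 2.0.

2.0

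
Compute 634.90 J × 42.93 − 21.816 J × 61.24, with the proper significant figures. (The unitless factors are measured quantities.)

634.90 × 42.93 = 27256.257 → 2.726 × 10^4 J (4 s.f., last digit at the 10^1 place).
21.816 × 61.24 = 1336.01184 → 1336 J (4 s.f., last digit at the 10^0 place).
Difference: 25920.24516 J; keep the coarser place, 10^1.
Result: 2.592 × 10^4 J.

2.592 × 10^4 J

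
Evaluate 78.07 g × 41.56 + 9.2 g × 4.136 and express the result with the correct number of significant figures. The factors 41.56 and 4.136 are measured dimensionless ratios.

3283 g

78.07 × 41.56 = 3244.5892 → 3245 g (4 s.f., last digit at the 10^0 place).
9.2 × 4.136 = 38.0512 → 38 g (2 s.f., last digit at the 10^0 place).
Sum: 3282.6404 g; keep the coarser place, 10^0.
Result: 3283 g.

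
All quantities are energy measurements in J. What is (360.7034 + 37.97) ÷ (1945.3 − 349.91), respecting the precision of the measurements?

2.4989 × 10⁻¹

360.7034 + 37.97 = 398.6734, limited to 2 d.p. → 5 s.f.; 1945.3 − 349.91 = 1595.39, limited to 1 d.p. → 5 s.f.
Carrying full precision, 398.6734 ÷ 1595.39 = 0.249890873078…; keep min(5, 5) = 5 s.f.
Rounded to 5 significant figures: 2.4989 × 10⁻¹.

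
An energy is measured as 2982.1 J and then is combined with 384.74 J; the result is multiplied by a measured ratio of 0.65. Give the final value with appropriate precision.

2.2 × 10³ J

2982.1 J + 384.74 J = 3366.84 J; the sum is limited to 1 decimal place (5 s.f.).
Carrying full precision, 3366.84 × 0.65 = 2188.446 J; 0.65 has 2 s.f., so the result keeps min(5, 2) = 2 s.f.
Rounded to 2 significant figures: 2.2 × 10³ J.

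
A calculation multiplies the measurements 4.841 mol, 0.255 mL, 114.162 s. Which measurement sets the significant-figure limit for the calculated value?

0.255 mL

4.841 mol → 4 s.f.; 0.255 mL → 3 s.f.; 114.162 s → 6 s.f.
The fewest is 3 significant figures, from 0.255 mL.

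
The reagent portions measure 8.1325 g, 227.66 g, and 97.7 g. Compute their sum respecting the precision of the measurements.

8.1325 g + 227.66 g + 97.7 g = 333.4925 g.
Addition/subtraction keeps the fewest decimal places: 8.1325 → 4 decimal places, 227.66 → 2 decimal places, 97.7 → 1 decimal place; limit is 1.
Rounded to 1 decimal place: 333.5 g.

333.5 g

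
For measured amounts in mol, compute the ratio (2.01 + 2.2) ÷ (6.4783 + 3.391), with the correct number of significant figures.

4.3 × 10⁻¹

2.01 + 2.2 = 4.21, limited to 1 d.p. → 2 s.f.; 6.4783 + 3.391 = 9.8693, limited to 3 d.p. → 4 s.f.
Carrying full precision, 4.21 ÷ 9.8693 = 0.42657533969…; keep min(2, 4) = 2 s.f.
Rounded to 2 significant figures: 4.3 × 10⁻¹.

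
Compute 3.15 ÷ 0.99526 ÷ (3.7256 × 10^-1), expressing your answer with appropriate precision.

8.50

3.15 ÷ 0.99526 ÷ (3.7256 × 10^-1) = 8.49528159223…
Multiplication/division keeps the fewest significant figures: 3.15 → 3 s.f., 0.99526 → 5 s.f., 3.7256 × 10^-1 → 5 s.f.; limit is 3.
Rounded to 3 significant figures: 8.50.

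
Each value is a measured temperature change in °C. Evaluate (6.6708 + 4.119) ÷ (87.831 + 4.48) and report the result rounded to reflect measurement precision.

6.6708 + 4.119 = 10.7898, limited to 3 d.p. → 5 s.f.; 87.831 + 4.48 = 92.311, limited to 2 d.p. → 4 s.f.
Carrying full precision, 10.7898 ÷ 92.311 = 0.11688531161…; keep min(5, 4) = 4 s.f.
Rounded to 4 significant figures: 0.1169.

0.1169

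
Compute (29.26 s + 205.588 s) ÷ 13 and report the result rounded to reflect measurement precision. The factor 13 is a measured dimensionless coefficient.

18 s

29.26 s + 205.588 s = 234.848 s; the sum is limited to 2 decimal places (5 s.f.).
Carrying full precision, 234.848 ÷ 13 = 18.0652307692… s; 13 has 2 s.f., so the result keeps min(5, 2) = 2 s.f.
Rounded to 2 significant figures: 18 s.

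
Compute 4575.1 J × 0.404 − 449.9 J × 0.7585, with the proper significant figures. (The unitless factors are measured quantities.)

1.51 × 10³ J

4575.1 × 0.404 = 1848.3404 → 1.85 × 10³ J (3 s.f., last digit at the 10^1 place).
449.9 × 0.7585 = 341.24915 → 341.2 J (4 s.f., last digit at the 10^-1 place).
Difference: 1507.09125 J; keep the coarser place, 10^1.
Result: 1.51 × 10³ J.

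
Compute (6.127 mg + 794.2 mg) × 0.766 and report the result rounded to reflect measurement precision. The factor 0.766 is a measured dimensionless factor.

613 mg

6.127 mg + 794.2 mg = 800.327 mg; the sum is limited to 1 decimal place (4 s.f.).
Carrying full precision, 800.327 × 0.766 = 613.050482 mg; 0.766 has 3 s.f., so the result keeps min(4, 3) = 3 s.f.
Rounded to 3 significant figures: 613 mg.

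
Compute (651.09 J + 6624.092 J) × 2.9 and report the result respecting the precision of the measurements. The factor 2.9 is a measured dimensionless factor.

2.1 × 10^4 J

651.09 J + 6624.092 J = 7275.182 J; the sum is limited to 2 decimal places (6 s.f.).
Carrying full precision, 7275.182 × 2.9 = 21098.0278 J; 2.9 has 2 s.f., so the result keeps min(6, 2) = 2 s.f.
Rounded to 2 significant figures: 2.1 × 10^4 J.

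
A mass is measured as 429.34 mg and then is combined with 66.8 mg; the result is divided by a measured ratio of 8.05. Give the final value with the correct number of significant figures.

61.6 mg

429.34 mg + 66.8 mg = 496.14 mg; the sum is limited to 1 decimal place (4 s.f.).
Carrying full precision, 496.14 ÷ 8.05 = 61.6322981366… mg; 8.05 has 3 s.f., so the result keeps min(4, 3) = 3 s.f.
Rounded to 3 significant figures: 61.6 mg.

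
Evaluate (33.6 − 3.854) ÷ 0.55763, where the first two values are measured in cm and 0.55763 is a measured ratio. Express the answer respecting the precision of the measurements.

33.6 cm − 3.854 cm = 29.746 cm; the difference is limited to 1 decimal place (3 s.f.).
Carrying full precision, 29.746 ÷ 0.55763 = 53.3436149418… cm; 0.55763 has 5 s.f., so the result keeps min(3, 5) = 3 s.f.
Rounded to 3 significant figures: 53.3 cm.

53.3 cm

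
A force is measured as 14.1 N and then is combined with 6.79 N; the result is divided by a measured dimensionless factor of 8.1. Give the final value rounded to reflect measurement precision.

14.1 N + 6.79 N = 20.89 N; the sum is limited to 1 decimal place (3 s.f.).
Carrying full precision, 20.89 ÷ 8.1 = 2.57901234568… N; 8.1 has 2 s.f., so the result keeps min(3, 2) = 2 s.f.
Rounded to 2 significant figures: 2.6 N.

2.6 N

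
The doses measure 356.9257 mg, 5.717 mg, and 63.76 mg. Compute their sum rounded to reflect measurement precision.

356.9257 mg + 5.717 mg + 63.76 mg = 426.4027 mg.
Addition/subtraction keeps the fewest decimal places: 356.9257 → 4 decimal places, 5.717 → 3 decimal places, 63.76 → 2 decimal places; limit is 2.
Rounded to 2 decimal places: 426.40 mg.

426.40 mg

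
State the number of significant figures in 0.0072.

2

0.0072: leading zeros are not significant.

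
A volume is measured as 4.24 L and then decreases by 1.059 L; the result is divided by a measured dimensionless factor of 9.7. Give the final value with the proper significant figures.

0.33 L

4.24 L − 1.059 L = 3.181 L; the difference is limited to 2 decimal places (3 s.f.).
Carrying full precision, 3.181 ÷ 9.7 = 0.32793814433… L; 9.7 has 2 s.f., so the result keeps min(3, 2) = 2 s.f.
Rounded to 2 significant figures: 0.33 L.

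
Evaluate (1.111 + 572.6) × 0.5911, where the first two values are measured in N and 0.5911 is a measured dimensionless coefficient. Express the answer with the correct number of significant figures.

339.1 N

1.111 N + 572.6 N = 573.711 N; the sum is limited to 1 decimal place (4 s.f.).
Carrying full precision, 573.711 × 0.5911 = 339.1205721 N; 0.5911 has 4 s.f., so the result keeps min(4, 4) = 4 s.f.
Rounded to 4 significant figures: 339.1 N.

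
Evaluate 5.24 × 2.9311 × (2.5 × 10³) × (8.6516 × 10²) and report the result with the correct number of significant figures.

3.3 × 10⁷

5.24 × 2.9311 × (2.5 × 10³) × (8.6516 × 10²) = 33219903.2356
Multiplication/division keeps the fewest significant figures: 5.24 → 3 s.f., 2.9311 → 5 s.f., 2.5 × 10³ → 2 s.f., 8.6516 × 10² → 5 s.f.; limit is 2.
Rounded to 2 significant figures: 3.3 × 10⁷.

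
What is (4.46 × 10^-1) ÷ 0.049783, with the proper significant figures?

(4.46 × 10^-1) ÷ 0.049783 = 8.95888154591…
Multiplication/division keeps the fewest significant figures: 4.46 × 10^-1 → 3 s.f., 0.049783 → 5 s.f.; limit is 3.
Rounded to 3 significant figures: 8.96.

8.96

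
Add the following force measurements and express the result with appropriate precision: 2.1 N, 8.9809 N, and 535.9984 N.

2.1 N + 8.9809 N + 535.9984 N = 547.0793 N.
Addition/subtraction keeps the fewest decimal places: 2.1 → 1 decimal place, 8.9809 → 4 decimal places, 535.9984 → 4 decimal places; limit is 1.
Rounded to 1 decimal place: 547.1 N.

547.1 N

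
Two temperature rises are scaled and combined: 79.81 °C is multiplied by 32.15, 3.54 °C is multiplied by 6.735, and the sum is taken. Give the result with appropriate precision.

79.81 × 32.15 = 2565.8915 → 2566 °C (4 s.f., last digit at the 10^0 place).
3.54 × 6.735 = 23.8419 → 23.8 °C (3 s.f., last digit at the 10^-1 place).
Sum: 2589.7334 °C; keep the coarser place, 10^0.
Result: 2590. °C.

2590. °C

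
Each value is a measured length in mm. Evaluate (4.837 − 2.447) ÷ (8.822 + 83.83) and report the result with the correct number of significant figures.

4.837 − 2.447 = 2.390, limited to 3 d.p. → 4 s.f.; 8.822 + 83.83 = 92.652, limited to 2 d.p. → 4 s.f.
Carrying full precision, 2.390 ÷ 92.652 = 0.0257954496395…; keep min(4, 4) = 4 s.f.
Rounded to 4 significant figures: 0.02580.

0.02580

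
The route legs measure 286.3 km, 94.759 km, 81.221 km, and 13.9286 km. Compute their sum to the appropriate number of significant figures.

476.2 km

286.3 km + 94.759 km + 81.221 km + 13.9286 km = 476.2086 km.
Addition/subtraction keeps the fewest decimal places: 286.3 → 1 decimal place, 94.759 → 3 decimal places, 81.221 → 3 decimal places, 13.9286 → 4 decimal places; limit is 1.
Rounded to 1 decimal place: 476.2 km.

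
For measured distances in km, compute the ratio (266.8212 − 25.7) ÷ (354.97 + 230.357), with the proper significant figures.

266.8212 − 25.7 = 241.1212, limited to 1 d.p. → 4 s.f.; 354.97 + 230.357 = 585.327, limited to 2 d.p. → 5 s.f.
Carrying full precision, 241.1212 ÷ 585.327 = 0.411942726032…; keep min(4, 5) = 4 s.f.
Rounded to 4 significant figures: 0.4119.

0.4119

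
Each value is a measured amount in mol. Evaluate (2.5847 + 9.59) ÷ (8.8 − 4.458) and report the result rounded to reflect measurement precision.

2.8

2.5847 + 9.59 = 12.1747, limited to 2 d.p. → 4 s.f.; 8.8 − 4.458 = 4.342, limited to 1 d.p. → 2 s.f.
Carrying full precision, 12.1747 ÷ 4.342 = 2.80393827729…; keep min(4, 2) = 2 s.f.
Rounded to 2 significant figures: 2.8.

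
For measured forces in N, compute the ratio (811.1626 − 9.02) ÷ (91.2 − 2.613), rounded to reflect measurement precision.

9.05

811.1626 − 9.02 = 802.1426, limited to 2 d.p. → 5 s.f.; 91.2 − 2.613 = 88.587, limited to 1 d.p. → 3 s.f.
Carrying full precision, 802.1426 ÷ 88.587 = 9.05485680743…; keep min(5, 3) = 3 s.f.
Rounded to 3 significant figures: 9.05.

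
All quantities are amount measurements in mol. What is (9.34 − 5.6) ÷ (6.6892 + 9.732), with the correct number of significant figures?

0.23

9.34 − 5.6 = 3.74, limited to 1 d.p. → 2 s.f.; 6.6892 + 9.732 = 16.4212, limited to 3 d.p. → 5 s.f.
Carrying full precision, 3.74 ÷ 16.4212 = 0.227754366307…; keep min(2, 5) = 2 s.f.
Rounded to 2 significant figures: 0.23.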